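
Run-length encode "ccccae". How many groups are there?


Input: ccccae
Scanning for consecutive runs:
  Group 1: 'c' x 4 (positions 0-3)
  Group 2: 'a' x 1 (positions 4-4)
  Group 3: 'e' x 1 (positions 5-5)
Total groups: 3

3


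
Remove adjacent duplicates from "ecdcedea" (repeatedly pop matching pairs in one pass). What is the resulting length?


Input: ecdcedea
Stack-based adjacent duplicate removal:
  Read 'e': push. Stack: e
  Read 'c': push. Stack: ec
  Read 'd': push. Stack: ecd
  Read 'c': push. Stack: ecdc
  Read 'e': push. Stack: ecdce
  Read 'd': push. Stack: ecdced
  Read 'e': push. Stack: ecdcede
  Read 'a': push. Stack: ecdcedea
Final stack: "ecdcedea" (length 8)

8


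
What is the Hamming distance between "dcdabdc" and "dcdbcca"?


Comparing "dcdabdc" and "dcdbcca" position by position:
  Position 0: 'd' vs 'd' => same
  Position 1: 'c' vs 'c' => same
  Position 2: 'd' vs 'd' => same
  Position 3: 'a' vs 'b' => differ
  Position 4: 'b' vs 'c' => differ
  Position 5: 'd' vs 'c' => differ
  Position 6: 'c' vs 'a' => differ
Total differences (Hamming distance): 4

4


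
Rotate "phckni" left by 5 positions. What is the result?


Input: "phckni", rotate left by 5
First 5 characters: "phckn"
Remaining characters: "i"
Concatenate remaining + first: "i" + "phckn" = "iphckn"

iphckn


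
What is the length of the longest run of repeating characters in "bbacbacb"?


Input: "bbacbacb"
Scanning for longest run:
  Position 1 ('b'): continues run of 'b', length=2
  Position 2 ('a'): new char, reset run to 1
  Position 3 ('c'): new char, reset run to 1
  Position 4 ('b'): new char, reset run to 1
  Position 5 ('a'): new char, reset run to 1
  Position 6 ('c'): new char, reset run to 1
  Position 7 ('b'): new char, reset run to 1
Longest run: 'b' with length 2

2


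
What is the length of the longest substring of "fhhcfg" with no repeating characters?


Input: "fhhcfg"
Sliding window (track last position of each char):
  Position 0 ('f'): window [0,0] length 1 -- new best
  Position 1 ('h'): window [0,1] length 2 -- new best
  Position 2 ('h'): repeat (last at 1), move window start to 2
  Position 2 ('h'): window [2,2] length 1
  Position 3 ('c'): window [2,3] length 2
  Position 4 ('f'): window [2,4] length 3 -- new best
  Position 5 ('g'): window [2,5] length 4 -- new best
Longest substring with no repeats: "hcfg" with length 4

4


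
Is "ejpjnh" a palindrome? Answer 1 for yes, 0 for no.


Input: ejpjnh
Reversed: hnjpje
  Compare pos 0 ('e') with pos 5 ('h'): MISMATCH
  Compare pos 1 ('j') with pos 4 ('n'): MISMATCH
  Compare pos 2 ('p') with pos 3 ('j'): MISMATCH
Result: not a palindrome

0


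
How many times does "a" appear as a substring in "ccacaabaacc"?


Searching for "a" in "ccacaabaacc"
Scanning each position:
  Position 0: "c" => no
  Position 1: "c" => no
  Position 2: "a" => MATCH
  Position 3: "c" => no
  Position 4: "a" => MATCH
  Position 5: "a" => MATCH
  Position 6: "b" => no
  Position 7: "a" => MATCH
  Position 8: "a" => MATCH
  Position 9: "c" => no
  Position 10: "c" => no
Total occurrences: 5

5


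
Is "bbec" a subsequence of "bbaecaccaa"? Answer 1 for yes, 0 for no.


Check if "bbec" is a subsequence of "bbaecaccaa"
Greedy scan:
  Position 0 ('b'): matches sub[0] = 'b'
  Position 1 ('b'): matches sub[1] = 'b'
  Position 2 ('a'): no match needed
  Position 3 ('e'): matches sub[2] = 'e'
  Position 4 ('c'): matches sub[3] = 'c'
  Position 5 ('a'): no match needed
  Position 6 ('c'): no match needed
  Position 7 ('c'): no match needed
  Position 8 ('a'): no match needed
  Position 9 ('a'): no match needed
All 4 characters matched => is a subsequence

1


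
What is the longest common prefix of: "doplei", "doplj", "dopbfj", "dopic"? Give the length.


Words: doplei, doplj, dopbfj, dopic
  Position 0: all 'd' => match
  Position 1: all 'o' => match
  Position 2: all 'p' => match
  Position 3: ('l', 'l', 'b', 'i') => mismatch, stop
LCP = "dop" (length 3)

3


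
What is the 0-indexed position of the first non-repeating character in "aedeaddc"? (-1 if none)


Input: aedeaddc
Character frequencies:
  'a': 2
  'c': 1
  'd': 3
  'e': 2
Scanning left to right for freq == 1:
  Position 0 ('a'): freq=2, skip
  Position 1 ('e'): freq=2, skip
  Position 2 ('d'): freq=3, skip
  Position 3 ('e'): freq=2, skip
  Position 4 ('a'): freq=2, skip
  Position 5 ('d'): freq=3, skip
  Position 6 ('d'): freq=3, skip
  Position 7 ('c'): unique! => answer = 7

7


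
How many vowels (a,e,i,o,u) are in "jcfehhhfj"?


Input: jcfehhhfj
Checking each character:
  'j' at position 0: consonant
  'c' at position 1: consonant
  'f' at position 2: consonant
  'e' at position 3: vowel (running total: 1)
  'h' at position 4: consonant
  'h' at position 5: consonant
  'h' at position 6: consonant
  'f' at position 7: consonant
  'j' at position 8: consonant
Total vowels: 1

1


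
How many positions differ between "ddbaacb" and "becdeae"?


Comparing "ddbaacb" and "becdeae" position by position:
  Position 0: 'd' vs 'b' => DIFFER
  Position 1: 'd' vs 'e' => DIFFER
  Position 2: 'b' vs 'c' => DIFFER
  Position 3: 'a' vs 'd' => DIFFER
  Position 4: 'a' vs 'e' => DIFFER
  Position 5: 'c' vs 'a' => DIFFER
  Position 6: 'b' vs 'e' => DIFFER
Positions that differ: 7

7


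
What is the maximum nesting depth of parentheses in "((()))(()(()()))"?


Input: "((()))(()(()()))"
Tracking depth:
  Position 0 '(': depth becomes 1
  Position 1 '(': depth becomes 2
  Position 2 '(': depth becomes 3
  Position 3 ')': depth becomes 2
  Position 4 ')': depth becomes 1
  Position 5 ')': depth becomes 0
  Position 6 '(': depth becomes 1
  Position 7 '(': depth becomes 2
  Position 8 ')': depth becomes 1
  Position 9 '(': depth becomes 2
  Position 10 '(': depth becomes 3
  Position 11 ')': depth becomes 2
  Position 12 '(': depth becomes 3
  Position 13 ')': depth becomes 2
  Position 14 ')': depth becomes 1
  Position 15 ')': depth becomes 0
Maximum depth reached: 3

3


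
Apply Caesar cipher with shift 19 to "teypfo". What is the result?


Caesar cipher: shift "teypfo" by 19
  't' (pos 19) + 19 = pos 12 = 'm'
  'e' (pos 4) + 19 = pos 23 = 'x'
  'y' (pos 24) + 19 = pos 17 = 'r'
  'p' (pos 15) + 19 = pos 8 = 'i'
  'f' (pos 5) + 19 = pos 24 = 'y'
  'o' (pos 14) + 19 = pos 7 = 'h'
Result: mxriyh

mxriyh


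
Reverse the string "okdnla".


Input: okdnla
Reading characters right to left:
  Position 5: 'a'
  Position 4: 'l'
  Position 3: 'n'
  Position 2: 'd'
  Position 1: 'k'
  Position 0: 'o'
Reversed: alndko

alndko


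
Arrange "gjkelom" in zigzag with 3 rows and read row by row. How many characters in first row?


Zigzag "gjkelom" into 3 rows:
Placing characters:
  'g' => row 0
  'j' => row 1
  'k' => row 2
  'e' => row 1
  'l' => row 0
  'o' => row 1
  'm' => row 2
Rows:
  Row 0: "gl"
  Row 1: "jeo"
  Row 2: "km"
First row length: 2

2


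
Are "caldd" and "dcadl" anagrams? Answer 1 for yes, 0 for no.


Strings: "caldd", "dcadl"
Sorted first:  acddl
Sorted second: acddl
Sorted forms match => anagrams

1


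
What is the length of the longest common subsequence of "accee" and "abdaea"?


LCS of "accee" and "abdaea"
DP table:
           a    b    d    a    e    a
      0    0    0    0    0    0    0
  a   0    1    1    1    1    1    1
  c   0    1    1    1    1    1    1
  c   0    1    1    1    1    1    1
  e   0    1    1    1    1    2    2
  e   0    1    1    1    1    2    2
LCS length = dp[5][6] = 2

2


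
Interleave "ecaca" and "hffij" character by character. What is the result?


Interleaving "ecaca" and "hffij":
  Position 0: 'e' from first, 'h' from second => "eh"
  Position 1: 'c' from first, 'f' from second => "cf"
  Position 2: 'a' from first, 'f' from second => "af"
  Position 3: 'c' from first, 'i' from second => "ci"
  Position 4: 'a' from first, 'j' from second => "aj"
Result: ehcfafciaj

ehcfafciaj


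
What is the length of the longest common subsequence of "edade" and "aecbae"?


LCS of "edade" and "aecbae"
DP table:
           a    e    c    b    a    e
      0    0    0    0    0    0    0
  e   0    0    1    1    1    1    1
  d   0    0    1    1    1    1    1
  a   0    1    1    1    1    2    2
  d   0    1    1    1    1    2    2
  e   0    1    2    2    2    2    3
LCS length = dp[5][6] = 3

3


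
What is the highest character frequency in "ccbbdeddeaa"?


Input: ccbbdeddeaa
Character counts:
  'a': 2
  'b': 2
  'c': 2
  'd': 3
  'e': 2
Maximum frequency: 3

3


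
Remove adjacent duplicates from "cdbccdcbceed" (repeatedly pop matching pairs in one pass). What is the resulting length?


Input: cdbccdcbceed
Stack-based adjacent duplicate removal:
  Read 'c': push. Stack: c
  Read 'd': push. Stack: cd
  Read 'b': push. Stack: cdb
  Read 'c': push. Stack: cdbc
  Read 'c': matches stack top 'c' => pop. Stack: cdb
  Read 'd': push. Stack: cdbd
  Read 'c': push. Stack: cdbdc
  Read 'b': push. Stack: cdbdcb
  Read 'c': push. Stack: cdbdcbc
  Read 'e': push. Stack: cdbdcbce
  Read 'e': matches stack top 'e' => pop. Stack: cdbdcbc
  Read 'd': push. Stack: cdbdcbcd
Final stack: "cdbdcbcd" (length 8)

8


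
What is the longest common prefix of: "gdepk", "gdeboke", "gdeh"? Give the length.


Words: gdepk, gdeboke, gdeh
  Position 0: all 'g' => match
  Position 1: all 'd' => match
  Position 2: all 'e' => match
  Position 3: ('p', 'b', 'h') => mismatch, stop
LCP = "gde" (length 3)

3


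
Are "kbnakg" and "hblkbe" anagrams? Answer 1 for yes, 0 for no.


Strings: "kbnakg", "hblkbe"
Sorted first:  abgkkn
Sorted second: bbehkl
Differ at position 0: 'a' vs 'b' => not anagrams

0


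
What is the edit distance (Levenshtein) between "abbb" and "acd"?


Computing edit distance: "abbb" -> "acd"
DP table:
           a    c    d
      0    1    2    3
  a   1    0    1    2
  b   2    1    1    2
  b   3    2    2    2
  b   4    3    3    3
Edit distance = dp[4][3] = 3

3


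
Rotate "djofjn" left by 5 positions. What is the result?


Input: "djofjn", rotate left by 5
First 5 characters: "djofj"
Remaining characters: "n"
Concatenate remaining + first: "n" + "djofj" = "ndjofj"

ndjofj


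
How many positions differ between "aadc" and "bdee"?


Comparing "aadc" and "bdee" position by position:
  Position 0: 'a' vs 'b' => DIFFER
  Position 1: 'a' vs 'd' => DIFFER
  Position 2: 'd' vs 'e' => DIFFER
  Position 3: 'c' vs 'e' => DIFFER
Positions that differ: 4

4


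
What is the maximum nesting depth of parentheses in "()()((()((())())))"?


Input: "()()((()((())())))"
Tracking depth:
  Position 0 '(': depth becomes 1
  Position 1 ')': depth becomes 0
  Position 2 '(': depth becomes 1
  Position 3 ')': depth becomes 0
  Position 4 '(': depth becomes 1
  Position 5 '(': depth becomes 2
  Position 6 '(': depth becomes 3
  Position 7 ')': depth becomes 2
  Position 8 '(': depth becomes 3
  Position 9 '(': depth becomes 4
  Position 10 '(': depth becomes 5
  Position 11 ')': depth becomes 4
  Position 12 ')': depth becomes 3
  Position 13 '(': depth becomes 4
  Position 14 ')': depth becomes 3
  Position 15 ')': depth becomes 2
  Position 16 ')': depth becomes 1
  Position 17 ')': depth becomes 0
Maximum depth reached: 5

5


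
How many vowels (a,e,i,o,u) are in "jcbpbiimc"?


Input: jcbpbiimc
Checking each character:
  'j' at position 0: consonant
  'c' at position 1: consonant
  'b' at position 2: consonant
  'p' at position 3: consonant
  'b' at position 4: consonant
  'i' at position 5: vowel (running total: 1)
  'i' at position 6: vowel (running total: 2)
  'm' at position 7: consonant
  'c' at position 8: consonant
Total vowels: 2

2


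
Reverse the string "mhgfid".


Input: mhgfid
Reading characters right to left:
  Position 5: 'd'
  Position 4: 'i'
  Position 3: 'f'
  Position 2: 'g'
  Position 1: 'h'
  Position 0: 'm'
Reversed: difghm

difghm


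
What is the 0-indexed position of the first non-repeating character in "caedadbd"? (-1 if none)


Input: caedadbd
Character frequencies:
  'a': 2
  'b': 1
  'c': 1
  'd': 3
  'e': 1
Scanning left to right for freq == 1:
  Position 0 ('c'): unique! => answer = 0

0


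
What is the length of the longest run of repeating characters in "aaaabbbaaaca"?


Input: "aaaabbbaaaca"
Scanning for longest run:
  Position 1 ('a'): continues run of 'a', length=2
  Position 2 ('a'): continues run of 'a', length=3
  Position 3 ('a'): continues run of 'a', length=4
  Position 4 ('b'): new char, reset run to 1
  Position 5 ('b'): continues run of 'b', length=2
  Position 6 ('b'): continues run of 'b', length=3
  Position 7 ('a'): new char, reset run to 1
  Position 8 ('a'): continues run of 'a', length=2
  Position 9 ('a'): continues run of 'a', length=3
  Position 10 ('c'): new char, reset run to 1
  Position 11 ('a'): new char, reset run to 1
Longest run: 'a' with length 4

4


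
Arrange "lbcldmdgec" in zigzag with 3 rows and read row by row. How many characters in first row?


Zigzag "lbcldmdgec" into 3 rows:
Placing characters:
  'l' => row 0
  'b' => row 1
  'c' => row 2
  'l' => row 1
  'd' => row 0
  'm' => row 1
  'd' => row 2
  'g' => row 1
  'e' => row 0
  'c' => row 1
Rows:
  Row 0: "lde"
  Row 1: "blmgc"
  Row 2: "cd"
First row length: 3

3


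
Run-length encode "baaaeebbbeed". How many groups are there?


Input: baaaeebbbeed
Scanning for consecutive runs:
  Group 1: 'b' x 1 (positions 0-0)
  Group 2: 'a' x 3 (positions 1-3)
  Group 3: 'e' x 2 (positions 4-5)
  Group 4: 'b' x 3 (positions 6-8)
  Group 5: 'e' x 2 (positions 9-10)
  Group 6: 'd' x 1 (positions 11-11)
Total groups: 6

6


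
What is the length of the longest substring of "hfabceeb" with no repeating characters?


Input: "hfabceeb"
Sliding window (track last position of each char):
  Position 0 ('h'): window [0,0] length 1 -- new best
  Position 1 ('f'): window [0,1] length 2 -- new best
  Position 2 ('a'): window [0,2] length 3 -- new best
  Position 3 ('b'): window [0,3] length 4 -- new best
  Position 4 ('c'): window [0,4] length 5 -- new best
  Position 5 ('e'): window [0,5] length 6 -- new best
  Position 6 ('e'): repeat (last at 5), move window start to 6
  Position 6 ('e'): window [6,6] length 1
  Position 7 ('b'): window [6,7] length 2
Longest substring with no repeats: "hfabce" with length 6

6


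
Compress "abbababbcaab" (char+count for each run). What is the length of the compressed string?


Input: abbababbcaab
Runs:
  'a' x 1 => "a1"
  'b' x 2 => "b2"
  'a' x 1 => "a1"
  'b' x 1 => "b1"
  'a' x 1 => "a1"
  'b' x 2 => "b2"
  'c' x 1 => "c1"
  'a' x 2 => "a2"
  'b' x 1 => "b1"
Compressed: "a1b2a1b1a1b2c1a2b1"
Compressed length: 18

18


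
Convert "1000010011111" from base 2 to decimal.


Input: "1000010011111" in base 2
Positional expansion:
  Digit '1' (value 1) x 2^12 = 4096
  Digit '0' (value 0) x 2^11 = 0
  Digit '0' (value 0) x 2^10 = 0
  Digit '0' (value 0) x 2^9 = 0
  Digit '0' (value 0) x 2^8 = 0
  Digit '1' (value 1) x 2^7 = 128
  Digit '0' (value 0) x 2^6 = 0
  Digit '0' (value 0) x 2^5 = 0
  Digit '1' (value 1) x 2^4 = 16
  Digit '1' (value 1) x 2^3 = 8
  Digit '1' (value 1) x 2^2 = 4
  Digit '1' (value 1) x 2^1 = 2
  Digit '1' (value 1) x 2^0 = 1
Sum = 4255

4255


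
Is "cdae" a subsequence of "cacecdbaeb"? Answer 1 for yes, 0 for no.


Check if "cdae" is a subsequence of "cacecdbaeb"
Greedy scan:
  Position 0 ('c'): matches sub[0] = 'c'
  Position 1 ('a'): no match needed
  Position 2 ('c'): no match needed
  Position 3 ('e'): no match needed
  Position 4 ('c'): no match needed
  Position 5 ('d'): matches sub[1] = 'd'
  Position 6 ('b'): no match needed
  Position 7 ('a'): matches sub[2] = 'a'
  Position 8 ('e'): matches sub[3] = 'e'
  Position 9 ('b'): no match needed
All 4 characters matched => is a subsequence

1


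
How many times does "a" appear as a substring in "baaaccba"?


Searching for "a" in "baaaccba"
Scanning each position:
  Position 0: "b" => no
  Position 1: "a" => MATCH
  Position 2: "a" => MATCH
  Position 3: "a" => MATCH
  Position 4: "c" => no
  Position 5: "c" => no
  Position 6: "b" => no
  Position 7: "a" => MATCH
Total occurrences: 4

4


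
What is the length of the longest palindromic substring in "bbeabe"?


Input: "bbeabe"
Checking substrings for palindromes:
  [0:2] "bb" (len 2) => palindrome
Longest palindromic substring: "bb" with length 2

2


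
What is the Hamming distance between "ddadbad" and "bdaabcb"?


Comparing "ddadbad" and "bdaabcb" position by position:
  Position 0: 'd' vs 'b' => differ
  Position 1: 'd' vs 'd' => same
  Position 2: 'a' vs 'a' => same
  Position 3: 'd' vs 'a' => differ
  Position 4: 'b' vs 'b' => same
  Position 5: 'a' vs 'c' => differ
  Position 6: 'd' vs 'b' => differ
Total differences (Hamming distance): 4

4


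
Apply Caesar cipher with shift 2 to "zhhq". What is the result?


Caesar cipher: shift "zhhq" by 2
  'z' (pos 25) + 2 = pos 1 = 'b'
  'h' (pos 7) + 2 = pos 9 = 'j'
  'h' (pos 7) + 2 = pos 9 = 'j'
  'q' (pos 16) + 2 = pos 18 = 's'
Result: bjjs

bjjs


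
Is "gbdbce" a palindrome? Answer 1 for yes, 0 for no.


Input: gbdbce
Reversed: ecbdbg
  Compare pos 0 ('g') with pos 5 ('e'): MISMATCH
  Compare pos 1 ('b') with pos 4 ('c'): MISMATCH
  Compare pos 2 ('d') with pos 3 ('b'): MISMATCH
Result: not a palindrome

0


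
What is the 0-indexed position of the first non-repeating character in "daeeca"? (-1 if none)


Input: daeeca
Character frequencies:
  'a': 2
  'c': 1
  'd': 1
  'e': 2
Scanning left to right for freq == 1:
  Position 0 ('d'): unique! => answer = 0

0


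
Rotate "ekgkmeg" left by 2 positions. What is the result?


Input: "ekgkmeg", rotate left by 2
First 2 characters: "ek"
Remaining characters: "gkmeg"
Concatenate remaining + first: "gkmeg" + "ek" = "gkmegek"

gkmegek


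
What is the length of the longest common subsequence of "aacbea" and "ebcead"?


LCS of "aacbea" and "ebcead"
DP table:
           e    b    c    e    a    d
      0    0    0    0    0    0    0
  a   0    0    0    0    0    1    1
  a   0    0    0    0    0    1    1
  c   0    0    0    1    1    1    1
  b   0    0    1    1    1    1    1
  e   0    1    1    1    2    2    2
  a   0    1    1    1    2    3    3
LCS length = dp[6][6] = 3

3


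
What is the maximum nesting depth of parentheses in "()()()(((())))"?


Input: "()()()(((())))"
Tracking depth:
  Position 0 '(': depth becomes 1
  Position 1 ')': depth becomes 0
  Position 2 '(': depth becomes 1
  Position 3 ')': depth becomes 0
  Position 4 '(': depth becomes 1
  Position 5 ')': depth becomes 0
  Position 6 '(': depth becomes 1
  Position 7 '(': depth becomes 2
  Position 8 '(': depth becomes 3
  Position 9 '(': depth becomes 4
  Position 10 ')': depth becomes 3
  Position 11 ')': depth becomes 2
  Position 12 ')': depth becomes 1
  Position 13 ')': depth becomes 0
Maximum depth reached: 4

4


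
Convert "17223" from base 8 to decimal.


Input: "17223" in base 8
Positional expansion:
  Digit '1' (value 1) x 8^4 = 4096
  Digit '7' (value 7) x 8^3 = 3584
  Digit '2' (value 2) x 8^2 = 128
  Digit '2' (value 2) x 8^1 = 16
  Digit '3' (value 3) x 8^0 = 3
Sum = 7827

7827


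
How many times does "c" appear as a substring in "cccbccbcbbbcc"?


Searching for "c" in "cccbccbcbbbcc"
Scanning each position:
  Position 0: "c" => MATCH
  Position 1: "c" => MATCH
  Position 2: "c" => MATCH
  Position 3: "b" => no
  Position 4: "c" => MATCH
  Position 5: "c" => MATCH
  Position 6: "b" => no
  Position 7: "c" => MATCH
  Position 8: "b" => no
  Position 9: "b" => no
  Position 10: "b" => no
  Position 11: "c" => MATCH
  Position 12: "c" => MATCH
Total occurrences: 8

8


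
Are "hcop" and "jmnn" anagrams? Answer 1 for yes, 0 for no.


Strings: "hcop", "jmnn"
Sorted first:  chop
Sorted second: jmnn
Differ at position 0: 'c' vs 'j' => not anagrams

0


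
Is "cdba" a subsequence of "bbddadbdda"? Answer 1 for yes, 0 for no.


Check if "cdba" is a subsequence of "bbddadbdda"
Greedy scan:
  Position 0 ('b'): no match needed
  Position 1 ('b'): no match needed
  Position 2 ('d'): no match needed
  Position 3 ('d'): no match needed
  Position 4 ('a'): no match needed
  Position 5 ('d'): no match needed
  Position 6 ('b'): no match needed
  Position 7 ('d'): no match needed
  Position 8 ('d'): no match needed
  Position 9 ('a'): no match needed
Only matched 0/4 characters => not a subsequence

0


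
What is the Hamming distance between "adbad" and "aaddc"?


Comparing "adbad" and "aaddc" position by position:
  Position 0: 'a' vs 'a' => same
  Position 1: 'd' vs 'a' => differ
  Position 2: 'b' vs 'd' => differ
  Position 3: 'a' vs 'd' => differ
  Position 4: 'd' vs 'c' => differ
Total differences (Hamming distance): 4

4


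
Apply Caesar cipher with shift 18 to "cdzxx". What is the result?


Caesar cipher: shift "cdzxx" by 18
  'c' (pos 2) + 18 = pos 20 = 'u'
  'd' (pos 3) + 18 = pos 21 = 'v'
  'z' (pos 25) + 18 = pos 17 = 'r'
  'x' (pos 23) + 18 = pos 15 = 'p'
  'x' (pos 23) + 18 = pos 15 = 'p'
Result: uvrpp

uvrpp


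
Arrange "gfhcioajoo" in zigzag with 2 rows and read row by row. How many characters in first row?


Zigzag "gfhcioajoo" into 2 rows:
Placing characters:
  'g' => row 0
  'f' => row 1
  'h' => row 0
  'c' => row 1
  'i' => row 0
  'o' => row 1
  'a' => row 0
  'j' => row 1
  'o' => row 0
  'o' => row 1
Rows:
  Row 0: "ghiao"
  Row 1: "fcojo"
First row length: 5

5


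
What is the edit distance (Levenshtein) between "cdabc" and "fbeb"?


Computing edit distance: "cdabc" -> "fbeb"
DP table:
           f    b    e    b
      0    1    2    3    4
  c   1    1    2    3    4
  d   2    2    2    3    4
  a   3    3    3    3    4
  b   4    4    3    4    3
  c   5    5    4    4    4
Edit distance = dp[5][4] = 4

4


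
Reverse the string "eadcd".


Input: eadcd
Reading characters right to left:
  Position 4: 'd'
  Position 3: 'c'
  Position 2: 'd'
  Position 1: 'a'
  Position 0: 'e'
Reversed: dcdae

dcdae


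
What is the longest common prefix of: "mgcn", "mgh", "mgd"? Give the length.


Words: mgcn, mgh, mgd
  Position 0: all 'm' => match
  Position 1: all 'g' => match
  Position 2: ('c', 'h', 'd') => mismatch, stop
LCP = "mg" (length 2)

2


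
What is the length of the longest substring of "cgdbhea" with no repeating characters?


Input: "cgdbhea"
Sliding window (track last position of each char):
  Position 0 ('c'): window [0,0] length 1 -- new best
  Position 1 ('g'): window [0,1] length 2 -- new best
  Position 2 ('d'): window [0,2] length 3 -- new best
  Position 3 ('b'): window [0,3] length 4 -- new best
  Position 4 ('h'): window [0,4] length 5 -- new best
  Position 5 ('e'): window [0,5] length 6 -- new best
  Position 6 ('a'): window [0,6] length 7 -- new best
Longest substring with no repeats: "cgdbhea" with length 7

7


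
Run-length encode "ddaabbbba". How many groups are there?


Input: ddaabbbba
Scanning for consecutive runs:
  Group 1: 'd' x 2 (positions 0-1)
  Group 2: 'a' x 2 (positions 2-3)
  Group 3: 'b' x 4 (positions 4-7)
  Group 4: 'a' x 1 (positions 8-8)
Total groups: 4

4


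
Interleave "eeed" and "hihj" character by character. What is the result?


Interleaving "eeed" and "hihj":
  Position 0: 'e' from first, 'h' from second => "eh"
  Position 1: 'e' from first, 'i' from second => "ei"
  Position 2: 'e' from first, 'h' from second => "eh"
  Position 3: 'd' from first, 'j' from second => "dj"
Result: eheiehdj

eheiehdj


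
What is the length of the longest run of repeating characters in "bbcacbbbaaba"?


Input: "bbcacbbbaaba"
Scanning for longest run:
  Position 1 ('b'): continues run of 'b', length=2
  Position 2 ('c'): new char, reset run to 1
  Position 3 ('a'): new char, reset run to 1
  Position 4 ('c'): new char, reset run to 1
  Position 5 ('b'): new char, reset run to 1
  Position 6 ('b'): continues run of 'b', length=2
  Position 7 ('b'): continues run of 'b', length=3
  Position 8 ('a'): new char, reset run to 1
  Position 9 ('a'): continues run of 'a', length=2
  Position 10 ('b'): new char, reset run to 1
  Position 11 ('a'): new char, reset run to 1
Longest run: 'b' with length 3

3


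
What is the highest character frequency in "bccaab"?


Input: bccaab
Character counts:
  'a': 2
  'b': 2
  'c': 2
Maximum frequency: 2

2


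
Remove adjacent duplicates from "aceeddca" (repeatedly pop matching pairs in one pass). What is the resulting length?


Input: aceeddca
Stack-based adjacent duplicate removal:
  Read 'a': push. Stack: a
  Read 'c': push. Stack: ac
  Read 'e': push. Stack: ace
  Read 'e': matches stack top 'e' => pop. Stack: ac
  Read 'd': push. Stack: acd
  Read 'd': matches stack top 'd' => pop. Stack: ac
  Read 'c': matches stack top 'c' => pop. Stack: a
  Read 'a': matches stack top 'a' => pop. Stack: (empty)
Final stack: "" (length 0)

0


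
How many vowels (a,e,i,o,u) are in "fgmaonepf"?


Input: fgmaonepf
Checking each character:
  'f' at position 0: consonant
  'g' at position 1: consonant
  'm' at position 2: consonant
  'a' at position 3: vowel (running total: 1)
  'o' at position 4: vowel (running total: 2)
  'n' at position 5: consonant
  'e' at position 6: vowel (running total: 3)
  'p' at position 7: consonant
  'f' at position 8: consonant
Total vowels: 3

3


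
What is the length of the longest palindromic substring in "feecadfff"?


Input: "feecadfff"
Checking substrings for palindromes:
  [6:9] "fff" (len 3) => palindrome
  [1:3] "ee" (len 2) => palindrome
  [6:8] "ff" (len 2) => palindrome
  [7:9] "ff" (len 2) => palindrome
Longest palindromic substring: "fff" with length 3

3


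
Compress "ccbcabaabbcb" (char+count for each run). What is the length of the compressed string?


Input: ccbcabaabbcb
Runs:
  'c' x 2 => "c2"
  'b' x 1 => "b1"
  'c' x 1 => "c1"
  'a' x 1 => "a1"
  'b' x 1 => "b1"
  'a' x 2 => "a2"
  'b' x 2 => "b2"
  'c' x 1 => "c1"
  'b' x 1 => "b1"
Compressed: "c2b1c1a1b1a2b2c1b1"
Compressed length: 18

18


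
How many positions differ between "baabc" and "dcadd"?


Comparing "baabc" and "dcadd" position by position:
  Position 0: 'b' vs 'd' => DIFFER
  Position 1: 'a' vs 'c' => DIFFER
  Position 2: 'a' vs 'a' => same
  Position 3: 'b' vs 'd' => DIFFER
  Position 4: 'c' vs 'd' => DIFFER
Positions that differ: 4

4


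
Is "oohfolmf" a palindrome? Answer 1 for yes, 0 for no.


Input: oohfolmf
Reversed: fmlofhoo
  Compare pos 0 ('o') with pos 7 ('f'): MISMATCH
  Compare pos 1 ('o') with pos 6 ('m'): MISMATCH
  Compare pos 2 ('h') with pos 5 ('l'): MISMATCH
  Compare pos 3 ('f') with pos 4 ('o'): MISMATCH
Result: not a palindrome

0


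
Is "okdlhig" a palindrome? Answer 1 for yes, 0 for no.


Input: okdlhig
Reversed: gihldko
  Compare pos 0 ('o') with pos 6 ('g'): MISMATCH
  Compare pos 1 ('k') with pos 5 ('i'): MISMATCH
  Compare pos 2 ('d') with pos 4 ('h'): MISMATCH
Result: not a palindrome

0


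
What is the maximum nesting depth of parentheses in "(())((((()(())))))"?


Input: "(())((((()(())))))"
Tracking depth:
  Position 0 '(': depth becomes 1
  Position 1 '(': depth becomes 2
  Position 2 ')': depth becomes 1
  Position 3 ')': depth becomes 0
  Position 4 '(': depth becomes 1
  Position 5 '(': depth becomes 2
  Position 6 '(': depth becomes 3
  Position 7 '(': depth becomes 4
  Position 8 '(': depth becomes 5
  Position 9 ')': depth becomes 4
  Position 10 '(': depth becomes 5
  Position 11 '(': depth becomes 6
  Position 12 ')': depth becomes 5
  Position 13 ')': depth becomes 4
  Position 14 ')': depth becomes 3
  Position 15 ')': depth becomes 2
  Position 16 ')': depth becomes 1
  Position 17 ')': depth becomes 0
Maximum depth reached: 6

6


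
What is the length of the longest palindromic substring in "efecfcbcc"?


Input: "efecfcbcc"
Checking substrings for palindromes:
  [0:3] "efe" (len 3) => palindrome
  [3:6] "cfc" (len 3) => palindrome
  [5:8] "cbc" (len 3) => palindrome
  [7:9] "cc" (len 2) => palindrome
Longest palindromic substring: "efe" with length 3

3


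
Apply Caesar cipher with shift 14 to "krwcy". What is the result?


Caesar cipher: shift "krwcy" by 14
  'k' (pos 10) + 14 = pos 24 = 'y'
  'r' (pos 17) + 14 = pos 5 = 'f'
  'w' (pos 22) + 14 = pos 10 = 'k'
  'c' (pos 2) + 14 = pos 16 = 'q'
  'y' (pos 24) + 14 = pos 12 = 'm'
Result: yfkqm

yfkqm


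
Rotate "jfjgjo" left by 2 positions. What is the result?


Input: "jfjgjo", rotate left by 2
First 2 characters: "jf"
Remaining characters: "jgjo"
Concatenate remaining + first: "jgjo" + "jf" = "jgjojf"

jgjojf


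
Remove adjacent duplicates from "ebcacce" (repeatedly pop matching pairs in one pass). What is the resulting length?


Input: ebcacce
Stack-based adjacent duplicate removal:
  Read 'e': push. Stack: e
  Read 'b': push. Stack: eb
  Read 'c': push. Stack: ebc
  Read 'a': push. Stack: ebca
  Read 'c': push. Stack: ebcac
  Read 'c': matches stack top 'c' => pop. Stack: ebca
  Read 'e': push. Stack: ebcae
Final stack: "ebcae" (length 5)

5


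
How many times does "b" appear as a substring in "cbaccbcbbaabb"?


Searching for "b" in "cbaccbcbbaabb"
Scanning each position:
  Position 0: "c" => no
  Position 1: "b" => MATCH
  Position 2: "a" => no
  Position 3: "c" => no
  Position 4: "c" => no
  Position 5: "b" => MATCH
  Position 6: "c" => no
  Position 7: "b" => MATCH
  Position 8: "b" => MATCH
  Position 9: "a" => no
  Position 10: "a" => no
  Position 11: "b" => MATCH
  Position 12: "b" => MATCH
Total occurrences: 6

6


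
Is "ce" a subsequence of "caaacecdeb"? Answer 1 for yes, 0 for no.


Check if "ce" is a subsequence of "caaacecdeb"
Greedy scan:
  Position 0 ('c'): matches sub[0] = 'c'
  Position 1 ('a'): no match needed
  Position 2 ('a'): no match needed
  Position 3 ('a'): no match needed
  Position 4 ('c'): no match needed
  Position 5 ('e'): matches sub[1] = 'e'
  Position 6 ('c'): no match needed
  Position 7 ('d'): no match needed
  Position 8 ('e'): no match needed
  Position 9 ('b'): no match needed
All 2 characters matched => is a subsequence

1


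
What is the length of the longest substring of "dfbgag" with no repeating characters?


Input: "dfbgag"
Sliding window (track last position of each char):
  Position 0 ('d'): window [0,0] length 1 -- new best
  Position 1 ('f'): window [0,1] length 2 -- new best
  Position 2 ('b'): window [0,2] length 3 -- new best
  Position 3 ('g'): window [0,3] length 4 -- new best
  Position 4 ('a'): window [0,4] length 5 -- new best
  Position 5 ('g'): repeat (last at 3), move window start to 4
  Position 5 ('g'): window [4,5] length 2
Longest substring with no repeats: "dfbga" with length 5

5


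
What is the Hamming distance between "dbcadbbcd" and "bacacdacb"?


Comparing "dbcadbbcd" and "bacacdacb" position by position:
  Position 0: 'd' vs 'b' => differ
  Position 1: 'b' vs 'a' => differ
  Position 2: 'c' vs 'c' => same
  Position 3: 'a' vs 'a' => same
  Position 4: 'd' vs 'c' => differ
  Position 5: 'b' vs 'd' => differ
  Position 6: 'b' vs 'a' => differ
  Position 7: 'c' vs 'c' => same
  Position 8: 'd' vs 'b' => differ
Total differences (Hamming distance): 6

6


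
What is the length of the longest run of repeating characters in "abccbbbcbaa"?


Input: "abccbbbcbaa"
Scanning for longest run:
  Position 1 ('b'): new char, reset run to 1
  Position 2 ('c'): new char, reset run to 1
  Position 3 ('c'): continues run of 'c', length=2
  Position 4 ('b'): new char, reset run to 1
  Position 5 ('b'): continues run of 'b', length=2
  Position 6 ('b'): continues run of 'b', length=3
  Position 7 ('c'): new char, reset run to 1
  Position 8 ('b'): new char, reset run to 1
  Position 9 ('a'): new char, reset run to 1
  Position 10 ('a'): continues run of 'a', length=2
Longest run: 'b' with length 3

3


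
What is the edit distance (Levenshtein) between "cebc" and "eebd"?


Computing edit distance: "cebc" -> "eebd"
DP table:
           e    e    b    d
      0    1    2    3    4
  c   1    1    2    3    4
  e   2    1    1    2    3
  b   3    2    2    1    2
  c   4    3    3    2    2
Edit distance = dp[4][4] = 2

2


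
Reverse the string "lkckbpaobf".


Input: lkckbpaobf
Reading characters right to left:
  Position 9: 'f'
  Position 8: 'b'
  Position 7: 'o'
  Position 6: 'a'
  Position 5: 'p'
  Position 4: 'b'
  Position 3: 'k'
  Position 2: 'c'
  Position 1: 'k'
  Position 0: 'l'
Reversed: fboapbkckl

fboapbkckl


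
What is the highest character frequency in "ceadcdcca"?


Input: ceadcdcca
Character counts:
  'a': 2
  'c': 4
  'd': 2
  'e': 1
Maximum frequency: 4

4


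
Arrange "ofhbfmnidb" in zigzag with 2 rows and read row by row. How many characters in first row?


Zigzag "ofhbfmnidb" into 2 rows:
Placing characters:
  'o' => row 0
  'f' => row 1
  'h' => row 0
  'b' => row 1
  'f' => row 0
  'm' => row 1
  'n' => row 0
  'i' => row 1
  'd' => row 0
  'b' => row 1
Rows:
  Row 0: "ohfnd"
  Row 1: "fbmib"
First row length: 5

5


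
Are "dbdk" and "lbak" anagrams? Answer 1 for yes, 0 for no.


Strings: "dbdk", "lbak"
Sorted first:  bddk
Sorted second: abkl
Differ at position 0: 'b' vs 'a' => not anagrams

0


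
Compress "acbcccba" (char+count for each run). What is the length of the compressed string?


Input: acbcccba
Runs:
  'a' x 1 => "a1"
  'c' x 1 => "c1"
  'b' x 1 => "b1"
  'c' x 3 => "c3"
  'b' x 1 => "b1"
  'a' x 1 => "a1"
Compressed: "a1c1b1c3b1a1"
Compressed length: 12

12


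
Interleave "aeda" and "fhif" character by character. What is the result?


Interleaving "aeda" and "fhif":
  Position 0: 'a' from first, 'f' from second => "af"
  Position 1: 'e' from first, 'h' from second => "eh"
  Position 2: 'd' from first, 'i' from second => "di"
  Position 3: 'a' from first, 'f' from second => "af"
Result: afehdiaf

afehdiaf


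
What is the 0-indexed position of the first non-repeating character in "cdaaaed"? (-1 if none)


Input: cdaaaed
Character frequencies:
  'a': 3
  'c': 1
  'd': 2
  'e': 1
Scanning left to right for freq == 1:
  Position 0 ('c'): unique! => answer = 0

0


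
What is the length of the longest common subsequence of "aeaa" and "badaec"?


LCS of "aeaa" and "badaec"
DP table:
           b    a    d    a    e    c
      0    0    0    0    0    0    0
  a   0    0    1    1    1    1    1
  e   0    0    1    1    1    2    2
  a   0    0    1    1    2    2    2
  a   0    0    1    1    2    2    2
LCS length = dp[4][6] = 2

2


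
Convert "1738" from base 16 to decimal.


Input: "1738" in base 16
Positional expansion:
  Digit '1' (value 1) x 16^3 = 4096
  Digit '7' (value 7) x 16^2 = 1792
  Digit '3' (value 3) x 16^1 = 48
  Digit '8' (value 8) x 16^0 = 8
Sum = 5944

5944


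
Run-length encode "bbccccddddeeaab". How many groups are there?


Input: bbccccddddeeaab
Scanning for consecutive runs:
  Group 1: 'b' x 2 (positions 0-1)
  Group 2: 'c' x 4 (positions 2-5)
  Group 3: 'd' x 4 (positions 6-9)
  Group 4: 'e' x 2 (positions 10-11)
  Group 5: 'a' x 2 (positions 12-13)
  Group 6: 'b' x 1 (positions 14-14)
Total groups: 6

6


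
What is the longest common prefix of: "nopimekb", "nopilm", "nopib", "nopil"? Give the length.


Words: nopimekb, nopilm, nopib, nopil
  Position 0: all 'n' => match
  Position 1: all 'o' => match
  Position 2: all 'p' => match
  Position 3: all 'i' => match
  Position 4: ('m', 'l', 'b', 'l') => mismatch, stop
LCP = "nopi" (length 4)

4


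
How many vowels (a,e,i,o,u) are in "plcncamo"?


Input: plcncamo
Checking each character:
  'p' at position 0: consonant
  'l' at position 1: consonant
  'c' at position 2: consonant
  'n' at position 3: consonant
  'c' at position 4: consonant
  'a' at position 5: vowel (running total: 1)
  'm' at position 6: consonant
  'o' at position 7: vowel (running total: 2)
Total vowels: 2

2


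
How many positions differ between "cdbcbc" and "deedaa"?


Comparing "cdbcbc" and "deedaa" position by position:
  Position 0: 'c' vs 'd' => DIFFER
  Position 1: 'd' vs 'e' => DIFFER
  Position 2: 'b' vs 'e' => DIFFER
  Position 3: 'c' vs 'd' => DIFFER
  Position 4: 'b' vs 'a' => DIFFER
  Position 5: 'c' vs 'a' => DIFFER
Positions that differ: 6

6


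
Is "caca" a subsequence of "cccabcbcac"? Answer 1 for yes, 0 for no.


Check if "caca" is a subsequence of "cccabcbcac"
Greedy scan:
  Position 0 ('c'): matches sub[0] = 'c'
  Position 1 ('c'): no match needed
  Position 2 ('c'): no match needed
  Position 3 ('a'): matches sub[1] = 'a'
  Position 4 ('b'): no match needed
  Position 5 ('c'): matches sub[2] = 'c'
  Position 6 ('b'): no match needed
  Position 7 ('c'): no match needed
  Position 8 ('a'): matches sub[3] = 'a'
  Position 9 ('c'): no match needed
All 4 characters matched => is a subsequence

1


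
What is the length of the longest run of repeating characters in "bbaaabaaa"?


Input: "bbaaabaaa"
Scanning for longest run:
  Position 1 ('b'): continues run of 'b', length=2
  Position 2 ('a'): new char, reset run to 1
  Position 3 ('a'): continues run of 'a', length=2
  Position 4 ('a'): continues run of 'a', length=3
  Position 5 ('b'): new char, reset run to 1
  Position 6 ('a'): new char, reset run to 1
  Position 7 ('a'): continues run of 'a', length=2
  Position 8 ('a'): continues run of 'a', length=3
Longest run: 'a' with length 3

3


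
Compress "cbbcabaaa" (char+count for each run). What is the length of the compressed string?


Input: cbbcabaaa
Runs:
  'c' x 1 => "c1"
  'b' x 2 => "b2"
  'c' x 1 => "c1"
  'a' x 1 => "a1"
  'b' x 1 => "b1"
  'a' x 3 => "a3"
Compressed: "c1b2c1a1b1a3"
Compressed length: 12

12


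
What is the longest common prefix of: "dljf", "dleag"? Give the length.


Words: dljf, dleag
  Position 0: all 'd' => match
  Position 1: all 'l' => match
  Position 2: ('j', 'e') => mismatch, stop
LCP = "dl" (length 2)

2


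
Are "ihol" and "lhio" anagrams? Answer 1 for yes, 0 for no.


Strings: "ihol", "lhio"
Sorted first:  hilo
Sorted second: hilo
Sorted forms match => anagrams

1


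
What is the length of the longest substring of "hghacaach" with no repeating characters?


Input: "hghacaach"
Sliding window (track last position of each char):
  Position 0 ('h'): window [0,0] length 1 -- new best
  Position 1 ('g'): window [0,1] length 2 -- new best
  Position 2 ('h'): repeat (last at 0), move window start to 1
  Position 2 ('h'): window [1,2] length 2
  Position 3 ('a'): window [1,3] length 3 -- new best
  Position 4 ('c'): window [1,4] length 4 -- new best
  Position 5 ('a'): repeat (last at 3), move window start to 4
  Position 5 ('a'): window [4,5] length 2
  Position 6 ('a'): repeat (last at 5), move window start to 6
  Position 6 ('a'): window [6,6] length 1
  Position 7 ('c'): window [6,7] length 2
  Position 8 ('h'): window [6,8] length 3
Longest substring with no repeats: "ghac" with length 4

4


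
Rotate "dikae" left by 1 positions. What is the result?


Input: "dikae", rotate left by 1
First 1 characters: "d"
Remaining characters: "ikae"
Concatenate remaining + first: "ikae" + "d" = "ikaed"

ikaed


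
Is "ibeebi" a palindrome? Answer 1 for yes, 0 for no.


Input: ibeebi
Reversed: ibeebi
  Compare pos 0 ('i') with pos 5 ('i'): match
  Compare pos 1 ('b') with pos 4 ('b'): match
  Compare pos 2 ('e') with pos 3 ('e'): match
Result: palindrome

1


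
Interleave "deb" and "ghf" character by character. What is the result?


Interleaving "deb" and "ghf":
  Position 0: 'd' from first, 'g' from second => "dg"
  Position 1: 'e' from first, 'h' from second => "eh"
  Position 2: 'b' from first, 'f' from second => "bf"
Result: dgehbf

dgehbf


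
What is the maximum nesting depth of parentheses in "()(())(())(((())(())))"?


Input: "()(())(())(((())(())))"
Tracking depth:
  Position 0 '(': depth becomes 1
  Position 1 ')': depth becomes 0
  Position 2 '(': depth becomes 1
  Position 3 '(': depth becomes 2
  Position 4 ')': depth becomes 1
  Position 5 ')': depth becomes 0
  Position 6 '(': depth becomes 1
  Position 7 '(': depth becomes 2
  Position 8 ')': depth becomes 1
  Position 9 ')': depth becomes 0
  Position 10 '(': depth becomes 1
  Position 11 '(': depth becomes 2
  Position 12 '(': depth becomes 3
  Position 13 '(': depth becomes 4
  Position 14 ')': depth becomes 3
  Position 15 ')': depth becomes 2
  Position 16 '(': depth becomes 3
  Position 17 '(': depth becomes 4
  Position 18 ')': depth becomes 3
  Position 19 ')': depth becomes 2
  Position 20 ')': depth becomes 1
  Position 21 ')': depth becomes 0
Maximum depth reached: 4

4
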